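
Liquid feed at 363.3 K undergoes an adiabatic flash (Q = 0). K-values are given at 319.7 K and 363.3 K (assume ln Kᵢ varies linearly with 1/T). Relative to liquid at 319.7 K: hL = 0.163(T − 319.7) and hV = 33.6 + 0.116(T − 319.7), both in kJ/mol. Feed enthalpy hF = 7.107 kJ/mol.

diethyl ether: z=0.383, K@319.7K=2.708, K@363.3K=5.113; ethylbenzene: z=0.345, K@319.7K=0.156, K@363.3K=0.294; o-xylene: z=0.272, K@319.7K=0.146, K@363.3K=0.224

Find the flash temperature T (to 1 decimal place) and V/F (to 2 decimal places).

Adiabatic flash: solve Rachford–Rice at each trial T, then check hF = ψ·hV(T) + (1−ψ)·hL(T).
  T = 319.7 K: K = (2.708, 0.156, 0.146), RR gives ψ = 0.090, H_out = 3.030 kJ/mol
  T = 363.3 K: K = (5.113, 0.294, 0.224), RR gives ψ = 0.369, H_out = 18.759 kJ/mol
  T = 341.5 K: K = (3.797, 0.219, 0.183), RR gives ψ = 0.260, H_out = 12.021 kJ/mol
  T = 330.6 K: K = (3.225, 0.186, 0.164), RR gives ψ = 0.188, H_out = 7.983 kJ/mol
  T = 325.1 K: K = (2.957, 0.170, 0.155), RR gives ψ = 0.143, H_out = 5.635 kJ/mol
  T = 327.9 K: K = (3.091, 0.178, 0.160), RR gives ψ = 0.166, H_out = 6.863 kJ/mol
  T = 329.2 K: K = (3.155, 0.182, 0.162), RR gives ψ = 0.177, H_out = 7.409 kJ/mol
Linear interpolation between T = 327.9 (H_out = 6.863) and T = 329.2 (H_out = 7.409) on hF = 7.107 gives T ≈ 328.5 K, at which ψ = 0.17.

T = 328.5 K, V/F = 0.17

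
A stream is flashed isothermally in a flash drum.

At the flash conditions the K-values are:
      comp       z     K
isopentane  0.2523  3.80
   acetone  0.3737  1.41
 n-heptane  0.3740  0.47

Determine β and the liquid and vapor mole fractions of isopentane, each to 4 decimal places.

Let β = V/F and solve Σ zᵢ(Kᵢ−1)/(1+β(Kᵢ−1)) = 0.
Check two-phase: ΣzᵢKᵢ = 1.6614 > 1 and Σzᵢ/Kᵢ = 1.1272 > 1, so g(0) = 0.6614 > 0 and g(1) = -0.1272 < 0.
Newton iteration, β⁰ = 0.5:
  β = 0.5000: g = 0.15181, g' = -0.5811 → β = 0.7612
  β = 0.7612: g = 0.01009, g' = -0.5334 → β = 0.7801
Converged at β = 0.7801.
Compositions from xᵢ = zᵢ/(1+β(Kᵢ−1)), yᵢ = Kᵢxᵢ:
  isopentane: x = 0.0792, y = 0.3011
  acetone: x = 0.2831, y = 0.3992
  n-heptane: x = 0.6376, y = 0.2997

β = 0.7801, x_isopentane = 0.0792, y_isopentane = 0.3011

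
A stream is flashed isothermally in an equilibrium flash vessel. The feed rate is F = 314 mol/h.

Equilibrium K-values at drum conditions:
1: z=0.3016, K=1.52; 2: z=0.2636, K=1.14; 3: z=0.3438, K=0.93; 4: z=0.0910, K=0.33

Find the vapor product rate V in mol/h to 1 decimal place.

V = 232.9 mol/h

Rachford–Rice: g(V/F) = Σ zᵢ(Kᵢ−1)/(1+V/F(Kᵢ−1)) = 0.
g(0) = ΣzᵢKᵢ − 1 = 0.1087 and g(1) = 1 − Σzᵢ/Kᵢ = -0.0751, so a root lies in (0, 1).
Newton iteration, V/F⁰ = 0.5:
  V/F = 0.5000: g = 0.04234, g' = -0.1501 → V/F = 0.7821
  V/F = 0.7821: g = -0.00880, g' = -0.2276 → V/F = 0.7434
  V/F = 0.7434: g = -0.00034, g' = -0.2107 → V/F = 0.7418
Converged at V/F = 0.7418.
Then V = V/F·F = 0.7418·314 = 232.9 mol/h and L = F − V = 81.1 mol/h.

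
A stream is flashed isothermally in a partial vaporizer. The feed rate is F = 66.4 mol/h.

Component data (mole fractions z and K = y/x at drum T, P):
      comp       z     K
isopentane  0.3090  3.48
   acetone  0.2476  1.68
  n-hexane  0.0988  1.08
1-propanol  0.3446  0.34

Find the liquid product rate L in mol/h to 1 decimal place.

L = 21.6 mol/h

Material balance + equilibrium reduce to Σ zᵢ(Kᵢ−1)/(1+V/F(Kᵢ−1)) = 0.
g(0) = ΣzᵢKᵢ − 1 = 0.7152 and g(1) = 1 − Σzᵢ/Kᵢ = -0.3412, so a root lies in (0, 1).
Newton–Raphson from V/F = 0.5:
  V/F = 0.5000: g = 0.13590, g' = -0.7775 → V/F = 0.6748
  V/F = 0.6748: g = -0.00051, g' = -0.8082 → V/F = 0.6742
Converged at V/F = 0.6742.
Then V = V/F·F = 0.6742·66.4 = 44.8 mol/h and L = F − V = 21.6 mol/h.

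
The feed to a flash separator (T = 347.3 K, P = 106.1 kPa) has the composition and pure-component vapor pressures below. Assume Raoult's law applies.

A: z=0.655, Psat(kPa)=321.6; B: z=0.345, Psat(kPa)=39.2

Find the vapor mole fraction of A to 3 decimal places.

y_A = 0.718

Raoult's law: Kᵢ = Pᵢˢᵃᵗ/P = Pᵢˢᵃᵗ/106.1.
  K_A = 321.6/106.1 = 3.03110, K_B = 39.2/106.1 = 0.36946
Rachford–Rice: g(ψ) = Σ zᵢ(Kᵢ−1)/(1+ψ(Kᵢ−1)) = 0.
Feasibility: ΣzᵢKᵢ = 2.113, Σzᵢ/Kᵢ = 1.150 — both > 1, two phases present.
Binary case is linear: z₁(K₁−1)(1+ψ(K₂−1)) + z₂(K₂−1)(1+ψ(K₁−1)) = 0
⇒ ψ = [z₁(K₁−1)+z₂(K₂−1)] / [−(K₁−1)(K₂−1)] = 1.1128/1.2807 = 0.869
Compositions from xᵢ = zᵢ/(1+ψ(Kᵢ−1)), yᵢ = Kᵢxᵢ:
  A: x = 0.237, y = 0.718
  B: x = 0.763, y = 0.282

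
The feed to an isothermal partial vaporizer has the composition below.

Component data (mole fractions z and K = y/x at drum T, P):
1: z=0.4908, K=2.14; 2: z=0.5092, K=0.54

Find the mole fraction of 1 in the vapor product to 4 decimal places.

y_1 = 0.6152

Rachford–Rice: g(V/F) = Σ zᵢ(Kᵢ−1)/(1+V/F(Kᵢ−1)) = 0.
Feasibility: ΣzᵢKᵢ = 1.3253, Σzᵢ/Kᵢ = 1.1723 — both > 1, two phases present.
Binary case is linear: z₁(K₁−1)(1+V/F(K₂−1)) + z₂(K₂−1)(1+V/F(K₁−1)) = 0
⇒ V/F = [z₁(K₁−1)+z₂(K₂−1)] / [−(K₁−1)(K₂−1)] = 0.32528/0.52440 = 0.6203
Compositions from xᵢ = zᵢ/(1+V/F(Kᵢ−1)), yᵢ = Kᵢxᵢ:
  1: x = 0.2875, y = 0.6152
  2: x = 0.7125, y = 0.3848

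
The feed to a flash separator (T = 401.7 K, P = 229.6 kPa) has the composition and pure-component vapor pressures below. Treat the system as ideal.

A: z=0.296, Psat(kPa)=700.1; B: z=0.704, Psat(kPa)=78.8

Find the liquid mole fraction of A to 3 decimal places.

Raoult's law: Kᵢ = Pᵢˢᵃᵗ/P = Pᵢˢᵃᵗ/229.6.
  K_A = 700.1/229.6 = 3.04922, K_B = 78.8/229.6 = 0.34321
Material balance + equilibrium reduce to Σ zᵢ(Kᵢ−1)/(1+ψ(Kᵢ−1)) = 0.
Feasibility: ΣzᵢKᵢ = 1.144, Σzᵢ/Kᵢ = 2.148 — both > 1, two phases present.
Binary case is linear: z₁(K₁−1)(1+ψ(K₂−1)) + z₂(K₂−1)(1+ψ(K₁−1)) = 0
⇒ ψ = [z₁(K₁−1)+z₂(K₂−1)] / [−(K₁−1)(K₂−1)] = 0.1442/1.3459 = 0.107
Compositions from xᵢ = zᵢ/(1+ψ(Kᵢ−1)), yᵢ = Kᵢxᵢ:
  A: x = 0.243, y = 0.740
  B: x = 0.757, y = 0.260

x_A = 0.243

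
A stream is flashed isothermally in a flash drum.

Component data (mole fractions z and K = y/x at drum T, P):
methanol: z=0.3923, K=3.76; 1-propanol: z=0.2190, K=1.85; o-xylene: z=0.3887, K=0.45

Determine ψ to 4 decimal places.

Rachford–Rice: g(ψ) = Σ zᵢ(Kᵢ−1)/(1+ψ(Kᵢ−1)) = 0.
Feasibility: ΣzᵢKᵢ = 2.0551, Σzᵢ/Kᵢ = 1.0865 — both > 1, two phases present.
Newton iteration, ψ⁰ = 0.39:
  ψ = 0.3900: g = 0.38909, g' = -0.9729 → ψ = 0.7899
  ψ = 0.7899: g = 0.07383, g' = -0.7197 → ψ = 0.8925
  ψ = 0.8925: g = -0.00141, g' = -0.7539 → ψ = 0.8906
Converged at ψ = 0.8906.

ψ = 0.8906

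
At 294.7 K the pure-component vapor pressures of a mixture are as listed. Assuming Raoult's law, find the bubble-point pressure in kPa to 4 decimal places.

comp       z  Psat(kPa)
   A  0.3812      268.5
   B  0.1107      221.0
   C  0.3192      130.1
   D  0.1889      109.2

Pbub = 188.9727 kPa

At the bubble point ψ → 0, so ΣzᵢKᵢ = 1 with Kᵢ = Pᵢˢᵃᵗ/P ⇒ P = ΣzᵢPᵢˢᵃᵗ.
P = 0.3812·268.5 + 0.1107·221.0 + 0.3192·130.1 + 0.1889·109.2 = 188.9727 kPa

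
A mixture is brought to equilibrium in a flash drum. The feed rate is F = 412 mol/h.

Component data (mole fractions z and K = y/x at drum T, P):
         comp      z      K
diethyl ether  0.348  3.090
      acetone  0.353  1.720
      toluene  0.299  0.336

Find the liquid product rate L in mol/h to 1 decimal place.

Rachford–Rice: g(V/F) = Σ zᵢ(Kᵢ−1)/(1+V/F(Kᵢ−1)) = 0.
Feasibility: ΣzᵢKᵢ = 1.783, Σzᵢ/Kᵢ = 1.208 — both > 1, two phases present.
Newton iteration, V/F⁰ = 0.5:
  V/F = 0.500: g = 0.2453, g' = -0.758 → V/F = 0.824
  V/F = 0.824: g = -0.0114, g' = -0.920 → V/F = 0.811
Converged at V/F = 0.811.
Then V = V/F·F = 0.8112·412 = 334.2 mol/h and L = F − V = 77.8 mol/h.

L = 77.8 mol/h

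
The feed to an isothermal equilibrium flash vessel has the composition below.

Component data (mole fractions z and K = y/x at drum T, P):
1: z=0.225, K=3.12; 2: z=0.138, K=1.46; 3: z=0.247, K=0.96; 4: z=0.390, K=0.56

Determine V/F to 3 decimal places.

V/F = 0.647

Newton–Raphson from V/F = 0.33:
  V/F = 0.330: g = 0.1250, g' = -0.476 → V/F = 0.593
  V/F = 0.593: g = 0.0190, g' = -0.355 → V/F = 0.646
  V/F = 0.646: g = 0.0003, g' = -0.345 → V/F = 0.647
Converged at V/F = 0.647.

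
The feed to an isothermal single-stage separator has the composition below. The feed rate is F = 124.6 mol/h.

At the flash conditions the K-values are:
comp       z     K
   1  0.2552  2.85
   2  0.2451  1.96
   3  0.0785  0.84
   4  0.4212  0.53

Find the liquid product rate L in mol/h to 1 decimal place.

L = 27.2 mol/h

Material balance + equilibrium reduce to Σ zᵢ(Kᵢ−1)/(1+ψ(Kᵢ−1)) = 0.
Feasibility: ΣzᵢKᵢ = 1.4969, Σzᵢ/Kᵢ = 1.1028 — both > 1, two phases present.
Iterate (Newton) starting at ψ = 0.5:
  ψ = 0.5000: g = 0.13181, g' = -0.5002 → ψ = 0.7635
  ψ = 0.7635: g = 0.00840, g' = -0.4542 → ψ = 0.7820
Converged at ψ = 0.7820.
Then V = ψ·F = 0.7820·124.6 = 97.4 mol/h and L = F − V = 27.2 mol/h.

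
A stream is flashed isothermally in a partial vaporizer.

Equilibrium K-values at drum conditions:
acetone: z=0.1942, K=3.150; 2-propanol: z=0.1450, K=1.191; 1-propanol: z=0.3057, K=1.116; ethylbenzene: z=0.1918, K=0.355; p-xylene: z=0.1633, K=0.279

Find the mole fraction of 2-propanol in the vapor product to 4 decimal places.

Rachford–Rice: g(β) = Σ zᵢ(Kᵢ−1)/(1+β(Kᵢ−1)) = 0.
Feasibility: ΣzᵢKᵢ = 1.2392, Σzᵢ/Kᵢ = 1.5829 — both > 1, two phases present.
Iterate (Newton) starting at β = 0.5:
  β = 0.5000: g = -0.10669, g' = -0.5980 → β = 0.3216
  β = 0.3216: g = -0.00223, g' = -0.5932 → β = 0.3178
Converged at β = 0.3178.
Compositions from xᵢ = zᵢ/(1+β(Kᵢ−1)), yᵢ = Kᵢxᵢ:
  acetone: x = 0.1154, y = 0.3634
  2-propanol: x = 0.1367, y = 0.1628
  1-propanol: x = 0.2948, y = 0.3290
  ethylbenzene: x = 0.2413, y = 0.0856
  p-xylene: x = 0.2118, y = 0.0591

y_2-propanol = 0.1628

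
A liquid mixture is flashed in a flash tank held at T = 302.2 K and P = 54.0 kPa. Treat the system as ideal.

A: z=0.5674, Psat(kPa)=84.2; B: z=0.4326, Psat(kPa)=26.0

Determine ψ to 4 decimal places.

ψ = 0.3207

Raoult's law: Kᵢ = Pᵢˢᵃᵗ/P = Pᵢˢᵃᵗ/54.0.
  K_A = 84.2/54.0 = 1.559259, K_B = 26.0/54.0 = 0.481481
Let ψ = V/F and solve Σ zᵢ(Kᵢ−1)/(1+ψ(Kᵢ−1)) = 0.
Check two-phase: ΣzᵢKᵢ = 1.0930 > 1 and Σzᵢ/Kᵢ = 1.2624 > 1, so g(0) = 0.0930 > 0 and g(1) = -0.2624 < 0.
Newton iteration, ψ⁰ = 0.59:
  ψ = 0.5900: g = -0.08458, g' = -0.3418 → ψ = 0.3425
  ψ = 0.3425: g = -0.00644, g' = -0.2970 → ψ = 0.3208
  ψ = 0.3208: g = -0.00002, g' = -0.2949 → ψ = 0.3207
Converged at ψ = 0.3207.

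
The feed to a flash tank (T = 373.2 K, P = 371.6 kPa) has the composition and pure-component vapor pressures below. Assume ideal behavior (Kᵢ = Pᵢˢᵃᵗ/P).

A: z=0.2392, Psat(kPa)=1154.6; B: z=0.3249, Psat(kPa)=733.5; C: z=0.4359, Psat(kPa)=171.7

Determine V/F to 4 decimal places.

V/F = 0.7257

Raoult's law: Kᵢ = Pᵢˢᵃᵗ/P = Pᵢˢᵃᵗ/371.6.
  K_A = 1154.6/371.6 = 3.107104, K_B = 733.5/371.6 = 1.973897, K_C = 171.7/371.6 = 0.462056
Rachford–Rice: g(V/F) = Σ zᵢ(Kᵢ−1)/(1+V/F(Kᵢ−1)) = 0.
g(0) = ΣzᵢKᵢ − 1 = 0.5859 and g(1) = 1 − Σzᵢ/Kᵢ = -0.1850, so a root lies in (0, 1).
Newton iteration, V/F⁰ = 0.38:
  V/F = 0.3800: g = 0.21611, g' = -0.6910 → V/F = 0.6928
  V/F = 0.6928: g = 0.02007, g' = -0.6059 → V/F = 0.7259
  V/F = 0.7259: g = -0.00008, g' = -0.6113 → V/F = 0.7257
Converged at V/F = 0.7257.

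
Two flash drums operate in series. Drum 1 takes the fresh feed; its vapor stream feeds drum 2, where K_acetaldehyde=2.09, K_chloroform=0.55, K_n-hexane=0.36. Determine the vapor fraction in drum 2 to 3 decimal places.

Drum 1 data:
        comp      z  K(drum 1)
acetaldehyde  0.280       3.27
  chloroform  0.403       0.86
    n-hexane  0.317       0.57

Drum 1:
Let ψ₁ = V/F and solve Σ zᵢ(Kᵢ−1)/(1+ψ₁(Kᵢ−1)) = 0.
Check two-phase: ΣzᵢKᵢ = 1.443 > 1 and Σzᵢ/Kᵢ = 1.110 > 1, so g(0) = 0.443 > 0 and g(1) = -0.110 < 0.
Newton–Raphson from ψ₁ = 0.5:
  ψ₁ = 0.500: g = 0.0634, g' = -0.421 → ψ₁ = 0.651
  ψ₁ = 0.651: g = 0.0053, g' = -0.358 → ψ₁ = 0.665
Converged at ψ₁ = 0.665.
Drum-1 compositions:
  acetaldehyde: x = 0.112, y = 0.365
  chloroform: x = 0.444, y = 0.382
  n-hexane: x = 0.444, y = 0.253
Drum-2 feed = drum-1 vapor: z₂ = (0.3647, 0.3822, 0.2531).
Drum 2:
Material balance + equilibrium reduce to Σ zᵢ(Kᵢ−1)/(1+ψ₂(Kᵢ−1)) = 0.
Feasibility: ΣzᵢKᵢ = 1.064, Σzᵢ/Kᵢ = 1.572 — both > 1, two phases present.
Iterate (Newton) starting at ψ₂ = 0.5:
  ψ₂ = 0.500: g = -0.2029, g' = -0.535 → ψ₂ = 0.121
  ψ₂ = 0.121: g = -0.0060, g' = -0.547 → ψ₂ = 0.110
Converged at ψ₂ = 0.110.
  acetaldehyde: x = 0.326, y = 0.681
  chloroform: x = 0.402, y = 0.221
  n-hexane: x = 0.272, y = 0.098

V/F (drum 2) = 0.110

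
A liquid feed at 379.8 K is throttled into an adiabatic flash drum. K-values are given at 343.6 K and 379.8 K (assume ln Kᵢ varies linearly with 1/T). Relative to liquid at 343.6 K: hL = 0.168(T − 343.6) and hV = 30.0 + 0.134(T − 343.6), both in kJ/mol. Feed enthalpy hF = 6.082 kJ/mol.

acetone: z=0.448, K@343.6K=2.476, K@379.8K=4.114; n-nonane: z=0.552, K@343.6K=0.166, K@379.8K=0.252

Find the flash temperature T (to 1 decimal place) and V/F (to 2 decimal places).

T = 346.1 K, V/F = 0.19

Adiabatic flash: solve Rachford–Rice at each trial T, then check hF = ψ·hV(T) + (1−ψ)·hL(T).
  T = 343.6 K: K = (2.476, 0.166), RR gives ψ = 0.163, H_out = 4.896 kJ/mol
  T = 379.8 K: K = (4.114, 0.252), RR gives ψ = 0.422, H_out = 18.213 kJ/mol
  T = 361.7 K: K = (3.232, 0.207), RR gives ψ = 0.317, H_out = 12.369 kJ/mol
  T = 352.6 K: K = (2.837, 0.186), RR gives ψ = 0.250, H_out = 8.923 kJ/mol
  T = 348.1 K: K = (2.653, 0.176), RR gives ψ = 0.209, H_out = 7.007 kJ/mol
  T = 345.9 K: K = (2.565, 0.171), RR gives ψ = 0.188, H_out = 6.003 kJ/mol
Linear interpolation between T = 345.9 (H_out = 6.003) and T = 348.1 (H_out = 7.007) on hF = 6.082 gives T ≈ 346.1 K, at which ψ = 0.19.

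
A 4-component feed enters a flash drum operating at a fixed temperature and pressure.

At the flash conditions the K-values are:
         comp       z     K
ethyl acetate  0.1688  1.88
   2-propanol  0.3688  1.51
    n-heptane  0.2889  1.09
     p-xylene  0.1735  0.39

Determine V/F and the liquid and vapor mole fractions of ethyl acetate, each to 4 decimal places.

Material balance + equilibrium reduce to Σ zᵢ(Kᵢ−1)/(1+V/F(Kᵢ−1)) = 0.
Feasibility: ΣzᵢKᵢ = 1.2568, Σzᵢ/Kᵢ = 1.0439 — both > 1, two phases present.
Iterate (Newton) starting at V/F = 0.55:
  V/F = 0.5500: g = 0.11249, g' = -0.2662 → V/F = 0.9726
  V/F = 0.9726: g = -0.03054, g' = -0.4731 → V/F = 0.9080
  V/F = 0.9080: g = -0.00208, g' = -0.4116 → V/F = 0.9030
  V/F = 0.9030: g = -0.00001, g' = -0.4075 → V/F = 0.9029
Converged at V/F = 0.9029.
Compositions from xᵢ = zᵢ/(1+V/F(Kᵢ−1)), yᵢ = Kᵢxᵢ:
  ethyl acetate: x = 0.0941, y = 0.1768
  2-propanol: x = 0.2525, y = 0.3813
  n-heptane: x = 0.2672, y = 0.2912
  p-xylene: x = 0.3862, y = 0.1506

V/F = 0.9029, x_ethyl acetate = 0.0941, y_ethyl acetate = 0.1768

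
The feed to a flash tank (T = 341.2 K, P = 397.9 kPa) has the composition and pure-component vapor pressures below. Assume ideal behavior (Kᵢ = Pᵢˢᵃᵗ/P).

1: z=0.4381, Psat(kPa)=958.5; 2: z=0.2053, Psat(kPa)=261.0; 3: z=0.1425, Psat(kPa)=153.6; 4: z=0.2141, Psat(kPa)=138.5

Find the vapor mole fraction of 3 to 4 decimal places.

Raoult's law: Kᵢ = Pᵢˢᵃᵗ/P = Pᵢˢᵃᵗ/397.9.
  K_1 = 958.5/397.9 = 2.408897, K_2 = 261.0/397.9 = 0.655944, K_3 = 153.6/397.9 = 0.386027, K_4 = 138.5/397.9 = 0.348077
Material balance + equilibrium reduce to Σ zᵢ(Kᵢ−1)/(1+V/F(Kᵢ−1)) = 0.
g(0) = ΣzᵢKᵢ − 1 = 0.3195 and g(1) = 1 − Σzᵢ/Kᵢ = -0.4791, so a root lies in (0, 1).
Newton iteration, V/F⁰ = 0.5:
  V/F = 0.5000: g = -0.05650, g' = -0.6469 → V/F = 0.4127
  V/F = 0.4127: g = -0.00014, g' = -0.6474 → V/F = 0.4124
Converged at V/F = 0.4124.
Compositions from xᵢ = zᵢ/(1+V/F(Kᵢ−1)), yᵢ = Kᵢxᵢ:
  1: x = 0.2771, y = 0.6675
  2: x = 0.2393, y = 0.1569
  3: x = 0.1908, y = 0.0737
  4: x = 0.2928, y = 0.1019

y_3 = 0.0737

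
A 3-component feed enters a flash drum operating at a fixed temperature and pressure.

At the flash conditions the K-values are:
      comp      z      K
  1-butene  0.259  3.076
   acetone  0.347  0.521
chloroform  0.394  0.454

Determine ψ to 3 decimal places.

Rachford–Rice: g(ψ) = Σ zᵢ(Kᵢ−1)/(1+ψ(Kᵢ−1)) = 0.
g(0) = ΣzᵢKᵢ − 1 = 0.156 and g(1) = 1 − Σzᵢ/Kᵢ = -0.618, so a root lies in (0, 1).
Iterate (Newton) starting at ψ = 0.58:
  ψ = 0.580: g = -0.3010, g' = -0.634 → ψ = 0.105
  ψ = 0.105: g = 0.0381, g' = -0.972 → ψ = 0.144
  ψ = 0.144: g = 0.0017, g' = -0.891 → ψ = 0.146
Converged at ψ = 0.146.

ψ = 0.146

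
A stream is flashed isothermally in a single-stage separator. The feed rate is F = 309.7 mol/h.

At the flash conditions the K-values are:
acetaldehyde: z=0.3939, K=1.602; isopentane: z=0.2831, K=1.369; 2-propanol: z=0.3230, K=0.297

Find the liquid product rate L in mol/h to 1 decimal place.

L = 211.2 mol/h

Newton iteration, β⁰ = 0.5:
  β = 0.5000: g = -0.07969, g' = -0.4914 → β = 0.3378
  β = 0.3378: g = -0.00786, g' = -0.4036 → β = 0.3184
  β = 0.3184: g = -0.00007, g' = -0.3964 → β = 0.3182
Converged at β = 0.3182.
Then V = β·F = 0.3182·309.7 = 98.5 mol/h and L = F − V = 211.2 mol/h.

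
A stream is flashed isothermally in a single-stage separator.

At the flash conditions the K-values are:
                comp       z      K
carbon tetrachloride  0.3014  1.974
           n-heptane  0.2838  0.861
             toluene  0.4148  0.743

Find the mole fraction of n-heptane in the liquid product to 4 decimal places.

x_n-heptane = 0.3147

Material balance + equilibrium reduce to Σ zᵢ(Kᵢ−1)/(1+ψ(Kᵢ−1)) = 0.
g(0) = ΣzᵢKᵢ − 1 = 0.1475 and g(1) = 1 − Σzᵢ/Kᵢ = -0.0406, so a root lies in (0, 1).
Newton iteration, ψ⁰ = 0.5:
  ψ = 0.5000: g = 0.03270, g' = -0.1717 → ψ = 0.6904
  ψ = 0.6904: g = 0.00229, g' = -0.1494 → ψ = 0.7058
Converged at ψ = 0.7058.
Compositions from xᵢ = zᵢ/(1+ψ(Kᵢ−1)), yᵢ = Kᵢxᵢ:
  carbon tetrachloride: x = 0.1786, y = 0.3526
  n-heptane: x = 0.3147, y = 0.2709
  toluene: x = 0.5067, y = 0.3765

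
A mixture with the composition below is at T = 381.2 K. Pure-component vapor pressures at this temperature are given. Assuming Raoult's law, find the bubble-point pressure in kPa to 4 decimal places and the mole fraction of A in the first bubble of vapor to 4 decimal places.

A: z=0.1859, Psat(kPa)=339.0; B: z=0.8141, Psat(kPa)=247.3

At the bubble point ψ → 0, so ΣzᵢKᵢ = 1 with Kᵢ = Pᵢˢᵃᵗ/P ⇒ P = ΣzᵢPᵢˢᵃᵗ.
P = 0.1859·339.0 + 0.8141·247.3 = 264.3470 kPa
yᵢ = zᵢPᵢˢᵃᵗ/P ⇒ y_A = 0.1859·339.0/264.3470 = 0.2384

Pbub = 264.3470 kPa, y_A = 0.2384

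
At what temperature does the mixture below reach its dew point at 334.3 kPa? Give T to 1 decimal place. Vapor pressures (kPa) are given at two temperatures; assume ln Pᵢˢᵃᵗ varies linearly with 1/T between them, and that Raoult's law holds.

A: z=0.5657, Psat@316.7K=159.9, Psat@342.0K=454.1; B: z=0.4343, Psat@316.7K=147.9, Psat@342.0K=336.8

T = 337.2 K

Dew-point temperature: Σzᵢ·P/Pᵢˢᵃᵗ(T) = 1. Interpolate ln Pᵢˢᵃᵗ = aᵢ + bᵢ/T.
  T = 316.7 K: ΣzᵢP/Pᵢˢᵃᵗ = 2.1644
  T = 342.0 K: ΣzᵢP/Pᵢˢᵃᵗ = 0.8475
  T = 329.4 K: ΣzᵢP/Pᵢˢᵃᵗ = 1.3257
  T = 335.7 K: ΣzᵢP/Pᵢˢᵃᵗ = 1.0552
  T = 338.9 K: ΣzᵢP/Pᵢˢᵃᵗ = 0.9430
  T = 337.3 K: ΣzᵢP/Pᵢˢᵃᵗ = 0.9972
Interpolating between 335.7 K and 337.3 K gives T ≈ 337.2 K.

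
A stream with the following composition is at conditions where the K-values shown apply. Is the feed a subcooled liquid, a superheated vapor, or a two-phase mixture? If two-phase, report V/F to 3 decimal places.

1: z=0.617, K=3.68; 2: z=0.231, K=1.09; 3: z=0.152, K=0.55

superheated vapor

ΣzᵢKᵢ = 2.606; Σzᵢ/Kᵢ = 0.656.
Since Σzᵢ/Kᵢ < 1 the mixture is above its dew point — single vapor phase.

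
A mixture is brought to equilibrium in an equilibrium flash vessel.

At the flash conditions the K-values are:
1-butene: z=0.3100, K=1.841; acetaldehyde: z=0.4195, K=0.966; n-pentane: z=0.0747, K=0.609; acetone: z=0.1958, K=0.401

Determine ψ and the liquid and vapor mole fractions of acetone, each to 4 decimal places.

ψ = 0.3683, x_acetone = 0.2512, y_acetone = 0.1007

Material balance + equilibrium reduce to Σ zᵢ(Kᵢ−1)/(1+ψ(Kᵢ−1)) = 0.
Feasibility: ΣzᵢKᵢ = 1.1000, Σzᵢ/Kᵢ = 1.2136 — both > 1, two phases present.
Iterate (Newton) starting at ψ = 0.5:
  ψ = 0.5000: g = -0.03471, g' = -0.2700 → ψ = 0.3714
  ψ = 0.3714: g = -0.00081, g' = -0.2596 → ψ = 0.3683
Converged at ψ = 0.3683.
Compositions from xᵢ = zᵢ/(1+ψ(Kᵢ−1)), yᵢ = Kᵢxᵢ:
  1-butene: x = 0.2367, y = 0.4357
  acetaldehyde: x = 0.4248, y = 0.4104
  n-pentane: x = 0.0873, y = 0.0531
  acetone: x = 0.2512, y = 0.1007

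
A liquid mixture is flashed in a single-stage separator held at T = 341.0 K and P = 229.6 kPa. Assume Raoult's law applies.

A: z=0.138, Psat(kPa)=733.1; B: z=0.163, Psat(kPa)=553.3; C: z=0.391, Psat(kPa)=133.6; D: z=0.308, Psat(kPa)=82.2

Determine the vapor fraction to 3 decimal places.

ψ = 0.180

Raoult's law: Kᵢ = Pᵢˢᵃᵗ/P = Pᵢˢᵃᵗ/229.6.
  K_A = 733.1/229.6 = 3.19294, K_B = 553.3/229.6 = 2.40984, K_C = 133.6/229.6 = 0.58188, K_D = 82.2/229.6 = 0.35801
Let ψ = V/F and solve Σ zᵢ(Kᵢ−1)/(1+ψ(Kᵢ−1)) = 0.
Check two-phase: ΣzᵢKᵢ = 1.171 > 1 and Σzᵢ/Kᵢ = 1.643 > 1, so g(0) = 0.171 > 0 and g(1) = -0.643 < 0.
Newton–Raphson from ψ = 0.5:
  ψ = 0.500: g = -0.2188, g' = -0.647 → ψ = 0.162
  ψ = 0.162: g = 0.0144, g' = -0.813 → ψ = 0.180
Converged at ψ = 0.180.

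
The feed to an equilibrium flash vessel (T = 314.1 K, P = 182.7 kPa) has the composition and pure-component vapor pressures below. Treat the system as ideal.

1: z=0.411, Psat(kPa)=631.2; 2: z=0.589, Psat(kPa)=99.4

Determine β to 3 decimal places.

Raoult's law: Kᵢ = Pᵢˢᵃᵗ/P = Pᵢˢᵃᵗ/182.7.
  K_1 = 631.2/182.7 = 3.45484, K_2 = 99.4/182.7 = 0.54406
Binary case is linear: z₁(K₁−1)(1+β(K₂−1)) + z₂(K₂−1)(1+β(K₁−1)) = 0
⇒ β = [z₁(K₁−1)+z₂(K₂−1)] / [−(K₁−1)(K₂−1)] = 0.7404/1.1193 = 0.662

β = 0.662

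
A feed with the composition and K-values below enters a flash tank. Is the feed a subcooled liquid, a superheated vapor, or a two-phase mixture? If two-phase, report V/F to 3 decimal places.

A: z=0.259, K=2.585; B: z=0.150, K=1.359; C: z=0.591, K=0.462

two-phase, V/F = 0.209

ΣzᵢKᵢ = 1.146; Σzᵢ/Kᵢ = 1.490.
Both exceed 1, so a two-phase solution exists.
Iterate (Newton) starting at ψ = 0.5:
  ψ = 0.500: g = -0.1603, g' = -0.537 → ψ = 0.201
  ψ = 0.201: g = 0.0049, g' = -0.606 → ψ = 0.209
Converged at ψ = 0.209.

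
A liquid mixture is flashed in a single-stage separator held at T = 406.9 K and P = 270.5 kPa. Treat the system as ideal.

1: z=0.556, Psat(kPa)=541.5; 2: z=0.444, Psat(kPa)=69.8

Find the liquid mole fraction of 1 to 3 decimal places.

Raoult's law: Kᵢ = Pᵢˢᵃᵗ/P = Pᵢˢᵃᵗ/270.5.
  K_1 = 541.5/270.5 = 2.00185, K_2 = 69.8/270.5 = 0.25804
Binary case is linear: z₁(K₁−1)(1+β(K₂−1)) + z₂(K₂−1)(1+β(K₁−1)) = 0
⇒ β = [z₁(K₁−1)+z₂(K₂−1)] / [−(K₁−1)(K₂−1)] = 0.2276/0.7433 = 0.306
Compositions from xᵢ = zᵢ/(1+β(Kᵢ−1)), yᵢ = Kᵢxᵢ:
  1: x = 0.425, y = 0.852
  2: x = 0.575, y = 0.148

x_1 = 0.425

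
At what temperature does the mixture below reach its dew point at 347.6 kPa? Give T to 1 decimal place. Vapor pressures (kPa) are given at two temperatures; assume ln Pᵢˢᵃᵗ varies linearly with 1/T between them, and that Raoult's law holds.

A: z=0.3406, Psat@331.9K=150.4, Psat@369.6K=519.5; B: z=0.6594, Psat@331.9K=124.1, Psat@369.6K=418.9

T = 361.1 K

Dew-point temperature: Σzᵢ·P/Pᵢˢᵃᵗ(T) = 1. Interpolate ln Pᵢˢᵃᵗ = aᵢ + bᵢ/T.
  T = 331.9 K: ΣzᵢP/Pᵢˢᵃᵗ = 2.6341
  T = 369.6 K: ΣzᵢP/Pᵢˢᵃᵗ = 0.7751
  T = 350.8 K: ΣzᵢP/Pᵢˢᵃᵗ = 1.3804
  T = 360.2 K: ΣzᵢP/Pᵢˢᵃᵗ = 1.0266
  T = 364.9 K: ΣzᵢP/Pᵢˢᵃᵗ = 0.8904
  T = 362.5 K: ΣzᵢP/Pᵢˢᵃᵗ = 0.9571
Interpolating between 360.2 K and 362.5 K gives T ≈ 361.1 K.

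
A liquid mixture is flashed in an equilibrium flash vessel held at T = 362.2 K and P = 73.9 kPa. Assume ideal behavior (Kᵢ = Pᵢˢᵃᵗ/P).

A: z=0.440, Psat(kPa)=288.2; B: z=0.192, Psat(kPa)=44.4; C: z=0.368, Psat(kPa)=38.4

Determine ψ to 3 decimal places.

Raoult's law: Kᵢ = Pᵢˢᵃᵗ/P = Pᵢˢᵃᵗ/73.9.
  K_A = 288.2/73.9 = 3.89986, K_B = 44.4/73.9 = 0.60081, K_C = 38.4/73.9 = 0.51962
Material balance + equilibrium reduce to Σ zᵢ(Kᵢ−1)/(1+ψ(Kᵢ−1)) = 0.
g(0) = ΣzᵢKᵢ − 1 = 1.023 and g(1) = 1 − Σzᵢ/Kᵢ = -0.141, so a root lies in (0, 1).
Newton iteration, ψ⁰ = 0.5:
  ψ = 0.500: g = 0.1924, g' = -0.811 → ψ = 0.737
  ψ = 0.737: g = 0.0244, g' = -0.641 → ψ = 0.775
Converged at ψ = 0.775.

ψ = 0.775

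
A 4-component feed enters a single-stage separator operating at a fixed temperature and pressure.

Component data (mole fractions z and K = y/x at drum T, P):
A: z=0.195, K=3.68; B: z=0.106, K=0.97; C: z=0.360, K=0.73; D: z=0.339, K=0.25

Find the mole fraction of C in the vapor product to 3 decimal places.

Rachford–Rice: g(V/F) = Σ zᵢ(Kᵢ−1)/(1+V/F(Kᵢ−1)) = 0.
Check two-phase: ΣzᵢKᵢ = 1.168 > 1 and Σzᵢ/Kᵢ = 2.011 > 1, so g(0) = 0.168 > 0 and g(1) = -1.011 < 0.
Newton–Raphson from V/F = 0.39:
  V/F = 0.390: g = -0.2157, g' = -0.749 → V/F = 0.102
  V/F = 0.102: g = 0.0321, g' = -1.116 → V/F = 0.131
  V/F = 0.131: g = 0.0013, g' = -1.031 → V/F = 0.132
Converged at V/F = 0.132.
Compositions from xᵢ = zᵢ/(1+V/F(Kᵢ−1)), yᵢ = Kᵢxᵢ:
  A: x = 0.144, y = 0.530
  B: x = 0.106, y = 0.103
  C: x = 0.373, y = 0.273
  D: x = 0.376, y = 0.094

y_C = 0.273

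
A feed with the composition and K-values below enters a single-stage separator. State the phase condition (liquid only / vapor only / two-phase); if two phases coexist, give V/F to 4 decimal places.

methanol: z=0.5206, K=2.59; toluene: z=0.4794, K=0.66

ΣzᵢKᵢ = 1.6648; Σzᵢ/Kᵢ = 0.9274.
Since Σzᵢ/Kᵢ < 1 the mixture is above its dew point — single vapor phase.

vapor only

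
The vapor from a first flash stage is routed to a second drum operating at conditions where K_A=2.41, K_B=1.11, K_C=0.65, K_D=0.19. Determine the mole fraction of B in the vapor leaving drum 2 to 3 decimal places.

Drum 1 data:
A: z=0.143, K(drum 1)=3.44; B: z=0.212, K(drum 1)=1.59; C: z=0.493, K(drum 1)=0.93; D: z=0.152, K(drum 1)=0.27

Drum 1:
Material balance + equilibrium reduce to Σ zᵢ(Kᵢ−1)/(1+ψ₁(Kᵢ−1)) = 0.
Check two-phase: ΣzᵢKᵢ = 1.329 > 1 and Σzᵢ/Kᵢ = 1.268 > 1, so g(0) = 0.329 > 0 and g(1) = -0.268 < 0.
Newton–Raphson from ψ₁ = 0.5:
  ψ₁ = 0.500: g = 0.0433, g' = -0.420 → ψ₁ = 0.603
  ψ₁ = 0.603: g = -0.0008, g' = -0.441 → ψ₁ = 0.601
Converged at ψ₁ = 0.601.
Drum-1 compositions:
  A: x = 0.058, y = 0.199
  B: x = 0.156, y = 0.249
  C: x = 0.515, y = 0.479
  D: x = 0.271, y = 0.073
Drum-2 feed = drum-1 vapor: z₂ = (0.1994, 0.2488, 0.4786, 0.0731).
Drum 2:
Material balance + equilibrium reduce to Σ zᵢ(Kᵢ−1)/(1+ψ₂(Kᵢ−1)) = 0.
Check two-phase: ΣzᵢKᵢ = 1.082 > 1 and Σzᵢ/Kᵢ = 1.428 > 1, so g(0) = 0.082 > 0 and g(1) = -0.428 < 0.
Iterate (Newton) starting at ψ₂ = 0.5:
  ψ₂ = 0.500: g = -0.1118, g' = -0.361 → ψ₂ = 0.190
  ψ₂ = 0.190: g = -0.0010, g' = -0.384 → ψ₂ = 0.188
Converged at ψ₂ = 0.188.
  A: x = 0.158, y = 0.380
  B: x = 0.244, y = 0.271
  C: x = 0.512, y = 0.333
  D: x = 0.086, y = 0.016

y_B (drum 2) = 0.271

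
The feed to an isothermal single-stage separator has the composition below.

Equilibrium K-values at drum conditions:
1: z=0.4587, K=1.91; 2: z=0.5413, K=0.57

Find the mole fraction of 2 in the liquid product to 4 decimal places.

x_2 = 0.6791

Let ψ = V/F and solve Σ zᵢ(Kᵢ−1)/(1+ψ(Kᵢ−1)) = 0.
Feasibility: ΣzᵢKᵢ = 1.1847, Σzᵢ/Kᵢ = 1.1898 — both > 1, two phases present.
Binary case is linear: z₁(K₁−1)(1+ψ(K₂−1)) + z₂(K₂−1)(1+ψ(K₁−1)) = 0
⇒ ψ = [z₁(K₁−1)+z₂(K₂−1)] / [−(K₁−1)(K₂−1)] = 0.18466/0.39130 = 0.4719
Compositions from xᵢ = zᵢ/(1+ψ(Kᵢ−1)), yᵢ = Kᵢxᵢ:
  1: x = 0.3209, y = 0.6129
  2: x = 0.6791, y = 0.3871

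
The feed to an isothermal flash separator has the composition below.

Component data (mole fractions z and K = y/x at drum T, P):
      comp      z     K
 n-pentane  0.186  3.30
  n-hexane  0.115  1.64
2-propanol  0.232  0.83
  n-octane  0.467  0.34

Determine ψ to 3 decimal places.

ψ = 0.153

Let ψ = V/F and solve Σ zᵢ(Kᵢ−1)/(1+ψ(Kᵢ−1)) = 0.
Feasibility: ΣzᵢKᵢ = 1.154, Σzᵢ/Kᵢ = 1.780 — both > 1, two phases present.
Newton–Raphson from ψ = 0.64:
  ψ = 0.640: g = -0.3526, g' = -0.803 → ψ = 0.201
  ψ = 0.201: g = -0.0383, g' = -0.775 → ψ = 0.151
  ψ = 0.151: g = 0.0015, g' = -0.839 → ψ = 0.153
Converged at ψ = 0.153.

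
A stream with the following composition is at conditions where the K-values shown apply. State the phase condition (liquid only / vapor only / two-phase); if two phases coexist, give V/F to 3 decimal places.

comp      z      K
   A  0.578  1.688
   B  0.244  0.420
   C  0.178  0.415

two-phase, V/F = 0.380

ΣzᵢKᵢ = 1.152; Σzᵢ/Kᵢ = 1.352.
Both exceed 1, so a two-phase solution exists.
Newton iteration, ψ⁰ = 0.42:
  ψ = 0.420: g = -0.0166, g' = -0.415 → ψ = 0.380
Converged at ψ = 0.380.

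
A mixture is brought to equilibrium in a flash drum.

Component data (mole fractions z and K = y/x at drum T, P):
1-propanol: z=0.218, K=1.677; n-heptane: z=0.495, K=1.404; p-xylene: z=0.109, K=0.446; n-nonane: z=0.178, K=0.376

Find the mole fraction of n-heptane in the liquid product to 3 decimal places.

Let β = V/F and solve Σ zᵢ(Kᵢ−1)/(1+β(Kᵢ−1)) = 0.
Feasibility: ΣzᵢKᵢ = 1.176, Σzᵢ/Kᵢ = 1.200 — both > 1, two phases present.
Newton iteration, β⁰ = 0.5:
  β = 0.500: g = 0.0317, g' = -0.322 → β = 0.598
  β = 0.598: g = -0.0015, g' = -0.354 → β = 0.594
Converged at β = 0.594.
Compositions from xᵢ = zᵢ/(1+β(Kᵢ−1)), yᵢ = Kᵢxᵢ:
  1-propanol: x = 0.155, y = 0.261
  n-heptane: x = 0.399, y = 0.560
  p-xylene: x = 0.162, y = 0.072
  n-nonane: x = 0.283, y = 0.106

x_n-heptane = 0.399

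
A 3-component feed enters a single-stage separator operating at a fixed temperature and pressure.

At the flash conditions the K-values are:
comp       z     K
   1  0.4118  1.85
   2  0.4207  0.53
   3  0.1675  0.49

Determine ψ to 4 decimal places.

Newton iteration, ψ⁰ = 0.48:
  ψ = 0.4800: g = -0.11985, g' = -0.3814 → ψ = 0.1658
  ψ = 0.1658: g = -0.00096, g' = -0.3899 → ψ = 0.1633
Converged at ψ = 0.1633.

ψ = 0.1633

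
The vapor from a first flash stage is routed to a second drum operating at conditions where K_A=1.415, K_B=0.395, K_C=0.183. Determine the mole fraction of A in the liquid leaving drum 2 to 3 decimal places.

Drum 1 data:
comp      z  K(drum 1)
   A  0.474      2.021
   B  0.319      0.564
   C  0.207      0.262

x_A (drum 2) = 0.615

Drum 1:
Newton–Raphson from ψ₁ = 0.5:
  ψ₁ = 0.500: g = -0.0996, g' = -0.599 → ψ₁ = 0.334
  ψ₁ = 0.334: g = -0.0045, g' = -0.556 → ψ₁ = 0.326
Converged at ψ₁ = 0.326.
Drum-1 compositions:
  A: x = 0.356, y = 0.719
  B: x = 0.372, y = 0.210
  C: x = 0.272, y = 0.071
Drum-2 feed = drum-1 vapor: z₂ = (0.7189, 0.2097, 0.0714).
Drum 2:
Material balance + equilibrium reduce to Σ zᵢ(Kᵢ−1)/(1+ψ₂(Kᵢ−1)) = 0.
g(0) = ΣzᵢKᵢ − 1 = 0.113 and g(1) = 1 − Σzᵢ/Kᵢ = -0.429, so a root lies in (0, 1).
Newton iteration, ψ₂⁰ = 0.62:
  ψ₂ = 0.620: g = -0.0839, g' = -0.471 → ψ₂ = 0.442
  ψ₂ = 0.442: g = -0.0122, g' = -0.348 → ψ₂ = 0.406
Converged at ψ₂ = 0.406.
  A: x = 0.615, y = 0.871
  B: x = 0.278, y = 0.110
  C: x = 0.107, y = 0.020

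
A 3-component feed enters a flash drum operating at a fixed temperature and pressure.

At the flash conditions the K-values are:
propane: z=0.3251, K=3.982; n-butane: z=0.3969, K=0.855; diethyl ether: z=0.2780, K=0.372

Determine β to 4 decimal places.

Let β = V/F and solve Σ zᵢ(Kᵢ−1)/(1+β(Kᵢ−1)) = 0.
g(0) = ΣzᵢKᵢ − 1 = 0.7373 and g(1) = 1 − Σzᵢ/Kᵢ = -0.2932, so a root lies in (0, 1).
Newton–Raphson from β = 0.5:
  β = 0.5000: g = 0.07264, g' = -0.7086 → β = 0.6025
  β = 0.6025: g = 0.00273, g' = -0.6634 → β = 0.6066
Converged at β = 0.6066.

β = 0.6066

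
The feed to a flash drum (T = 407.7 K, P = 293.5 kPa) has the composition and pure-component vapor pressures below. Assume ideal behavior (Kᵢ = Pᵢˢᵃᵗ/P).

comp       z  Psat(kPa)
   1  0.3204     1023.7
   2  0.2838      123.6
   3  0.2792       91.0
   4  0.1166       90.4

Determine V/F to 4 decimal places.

V/F = 0.2238

Raoult's law: Kᵢ = Pᵢˢᵃᵗ/P = Pᵢˢᵃᵗ/293.5.
  K_1 = 1023.7/293.5 = 3.487905, K_2 = 123.6/293.5 = 0.421124, K_3 = 91.0/293.5 = 0.310051, K_4 = 90.4/293.5 = 0.308007
Rachford–Rice: g(V/F) = Σ zᵢ(Kᵢ−1)/(1+V/F(Kᵢ−1)) = 0.
Check two-phase: ΣzᵢKᵢ = 1.3595 > 1 and Σzᵢ/Kᵢ = 2.0448 > 1, so g(0) = 0.3595 > 0 and g(1) = -1.0448 < 0.
Newton–Raphson from V/F = 0.5:
  V/F = 0.5000: g = -0.29343, g' = -1.0225 → V/F = 0.2130
  V/F = 0.2130: g = 0.01314, g' = -1.2304 → V/F = 0.2237
  V/F = 0.2237: g = 0.00012, g' = -1.2080 → V/F = 0.2238
Converged at V/F = 0.2238.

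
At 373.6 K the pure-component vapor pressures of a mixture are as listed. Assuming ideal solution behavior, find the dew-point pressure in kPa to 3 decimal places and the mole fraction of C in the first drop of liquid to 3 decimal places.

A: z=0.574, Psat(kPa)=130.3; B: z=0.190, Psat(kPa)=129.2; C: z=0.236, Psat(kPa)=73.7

At the dew point ψ → 1, so Σzᵢ/Kᵢ = 1 with Kᵢ = Pᵢˢᵃᵗ/P ⇒ 1/P = Σzᵢ/Pᵢˢᵃᵗ.
1/P = 0.574/130.3 + 0.190/129.2 + 0.236/73.7 = 0.009078 ⇒ P = 110.157 kPa
xᵢ = zᵢP/Pᵢˢᵃᵗ ⇒ x_C = 0.236·110.157/73.7 = 0.353

Pdew = 110.157 kPa, x_C = 0.353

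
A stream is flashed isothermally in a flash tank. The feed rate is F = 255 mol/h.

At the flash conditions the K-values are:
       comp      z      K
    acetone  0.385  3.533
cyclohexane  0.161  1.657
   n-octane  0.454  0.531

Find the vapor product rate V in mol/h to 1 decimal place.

Let ψ = V/F and solve Σ zᵢ(Kᵢ−1)/(1+ψ(Kᵢ−1)) = 0.
Feasibility: ΣzᵢKᵢ = 1.868, Σzᵢ/Kᵢ = 1.061 — both > 1, two phases present.
Newton iteration, ψ⁰ = 0.5:
  ψ = 0.500: g = 0.2317, g' = -0.691 → ψ = 0.836
  ψ = 0.836: g = 0.0311, g' = -0.553 → ψ = 0.892
Converged at ψ = 0.892.
Then V = ψ·F = 0.8917·255 = 227.4 mol/h and L = F − V = 27.6 mol/h.

V = 227.4 mol/h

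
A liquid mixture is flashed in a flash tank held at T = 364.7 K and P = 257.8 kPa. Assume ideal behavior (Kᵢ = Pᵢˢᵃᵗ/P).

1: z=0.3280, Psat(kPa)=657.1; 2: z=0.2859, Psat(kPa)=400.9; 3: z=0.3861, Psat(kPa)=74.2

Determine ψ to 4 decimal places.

ψ = 0.4786

Raoult's law: Kᵢ = Pᵢˢᵃᵗ/P = Pᵢˢᵃᵗ/257.8.
  K_1 = 657.1/257.8 = 2.548875, K_2 = 400.9/257.8 = 1.555081, K_3 = 74.2/257.8 = 0.287820
Rachford–Rice: g(ψ) = Σ zᵢ(Kᵢ−1)/(1+ψ(Kᵢ−1)) = 0.
Check two-phase: ΣzᵢKᵢ = 1.3918 > 1 and Σzᵢ/Kᵢ = 1.6540 > 1, so g(0) = 0.3918 > 0 and g(1) = -0.6540 < 0.
Newton–Raphson from ψ = 0.59:
  ψ = 0.5900: g = -0.08924, g' = -0.8473 → ψ = 0.4847
  ψ = 0.4847: g = -0.00468, g' = -0.7681 → ψ = 0.4786
Converged at ψ = 0.4786.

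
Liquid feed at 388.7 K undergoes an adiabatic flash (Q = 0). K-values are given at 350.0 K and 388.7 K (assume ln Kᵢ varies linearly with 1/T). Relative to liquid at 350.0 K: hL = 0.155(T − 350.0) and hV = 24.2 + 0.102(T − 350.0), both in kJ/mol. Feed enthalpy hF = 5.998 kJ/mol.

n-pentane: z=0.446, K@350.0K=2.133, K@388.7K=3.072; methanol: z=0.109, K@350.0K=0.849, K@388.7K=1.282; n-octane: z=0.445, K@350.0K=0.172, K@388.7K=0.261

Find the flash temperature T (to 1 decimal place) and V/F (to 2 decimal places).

Adiabatic flash: solve Rachford–Rice at each trial T, then check hF = ψ·hV(T) + (1−ψ)·hL(T).
  T = 350.0 K: K = (2.133, 0.849, 0.172), RR gives ψ = 0.143, H_out = 3.463 kJ/mol
  T = 388.7 K: K = (3.072, 1.282, 0.261), RR gives ψ = 0.462, H_out = 16.231 kJ/mol
  T = 369.4 K: K = (2.586, 1.055, 0.214), RR gives ψ = 0.328, H_out = 10.610 kJ/mol
  T = 359.7 K: K = (2.355, 0.949, 0.193), RR gives ψ = 0.245, H_out = 7.308 kJ/mol
  T = 354.9 K: K = (2.244, 0.899, 0.182), RR gives ψ = 0.198, H_out = 5.490 kJ/mol
  T = 357.3 K: K = (2.299, 0.924, 0.187), RR gives ψ = 0.222, H_out = 6.417 kJ/mol
Linear interpolation between T = 354.9 (H_out = 5.490) and T = 357.3 (H_out = 6.417) on hF = 5.998 gives T ≈ 356.2 K, at which ψ = 0.21.

T = 356.2 K, V/F = 0.21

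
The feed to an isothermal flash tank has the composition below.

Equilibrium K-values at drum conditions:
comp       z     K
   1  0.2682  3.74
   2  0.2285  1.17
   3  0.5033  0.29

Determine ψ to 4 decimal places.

Rachford–Rice: g(ψ) = Σ zᵢ(Kᵢ−1)/(1+ψ(Kᵢ−1)) = 0.
g(0) = ΣzᵢKᵢ − 1 = 0.4164 and g(1) = 1 − Σzᵢ/Kᵢ = -1.0025, so a root lies in (0, 1).
Newton iteration, ψ⁰ = 0.64:
  ψ = 0.6400: g = -0.35305, g' = -1.1232 → ψ = 0.3257
  ψ = 0.3257: g = -0.03969, g' = -0.9975 → ψ = 0.2859
  ψ = 0.2859: g = 0.00076, g' = -1.0385 → ψ = 0.2866
Converged at ψ = 0.2866.

ψ = 0.2866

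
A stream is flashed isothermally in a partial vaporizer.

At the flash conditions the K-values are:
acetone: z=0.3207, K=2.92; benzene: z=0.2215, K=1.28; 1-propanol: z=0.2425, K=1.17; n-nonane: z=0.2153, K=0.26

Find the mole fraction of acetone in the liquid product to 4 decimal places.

Material balance + equilibrium reduce to Σ zᵢ(Kᵢ−1)/(1+V/F(Kᵢ−1)) = 0.
Check two-phase: ΣzᵢKᵢ = 1.5597 > 1 and Σzᵢ/Kᵢ = 1.3182 > 1, so g(0) = 0.5597 > 0 and g(1) = -0.3182 < 0.
Newton–Raphson from V/F = 0.39:
  V/F = 0.3900: g = 0.22272, g' = -0.6398 → V/F = 0.7381
  V/F = 0.7381: g = -0.00831, g' = -0.7923 → V/F = 0.7276
  V/F = 0.7276: g = -0.00008, g' = -0.7767 → V/F = 0.7275
Converged at V/F = 0.7275.
Compositions from xᵢ = zᵢ/(1+V/F(Kᵢ−1)), yᵢ = Kᵢxᵢ:
  acetone: x = 0.1338, y = 0.3907
  benzene: x = 0.1840, y = 0.2355
  1-propanol: x = 0.2158, y = 0.2525
  n-nonane: x = 0.4664, y = 0.1213

x_acetone = 0.1338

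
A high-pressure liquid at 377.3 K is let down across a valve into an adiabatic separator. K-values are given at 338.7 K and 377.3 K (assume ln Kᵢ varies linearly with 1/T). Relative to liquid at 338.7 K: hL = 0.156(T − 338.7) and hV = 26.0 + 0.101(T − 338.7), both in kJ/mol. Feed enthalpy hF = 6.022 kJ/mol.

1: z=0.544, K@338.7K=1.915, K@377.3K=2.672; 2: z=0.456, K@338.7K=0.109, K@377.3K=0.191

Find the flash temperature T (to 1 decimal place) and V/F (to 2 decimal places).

T = 346.3 K, V/F = 0.19

Adiabatic flash: solve Rachford–Rice at each trial T, then check hF = ψ·hV(T) + (1−ψ)·hL(T).
  T = 338.7 K: K = (1.915, 0.109), RR gives ψ = 0.112, H_out = 2.917 kJ/mol
  T = 377.3 K: K = (2.672, 0.191), RR gives ψ = 0.400, H_out = 15.565 kJ/mol
  T = 358.0 K: K = (2.282, 0.146), RR gives ψ = 0.282, H_out = 10.038 kJ/mol
  T = 348.4 K: K = (2.097, 0.127), RR gives ψ = 0.207, H_out = 6.793 kJ/mol
  T = 343.5 K: K = (2.004, 0.118), RR gives ψ = 0.162, H_out = 4.929 kJ/mol
  T = 345.9 K: K = (2.049, 0.122), RR gives ψ = 0.185, H_out = 5.863 kJ/mol
  T = 347.1 K: K = (2.072, 0.124), RR gives ψ = 0.196, H_out = 6.315 kJ/mol
Linear interpolation between T = 345.9 (H_out = 5.863) and T = 347.1 (H_out = 6.315) on hF = 6.022 gives T ≈ 346.3 K, at which ψ = 0.19.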